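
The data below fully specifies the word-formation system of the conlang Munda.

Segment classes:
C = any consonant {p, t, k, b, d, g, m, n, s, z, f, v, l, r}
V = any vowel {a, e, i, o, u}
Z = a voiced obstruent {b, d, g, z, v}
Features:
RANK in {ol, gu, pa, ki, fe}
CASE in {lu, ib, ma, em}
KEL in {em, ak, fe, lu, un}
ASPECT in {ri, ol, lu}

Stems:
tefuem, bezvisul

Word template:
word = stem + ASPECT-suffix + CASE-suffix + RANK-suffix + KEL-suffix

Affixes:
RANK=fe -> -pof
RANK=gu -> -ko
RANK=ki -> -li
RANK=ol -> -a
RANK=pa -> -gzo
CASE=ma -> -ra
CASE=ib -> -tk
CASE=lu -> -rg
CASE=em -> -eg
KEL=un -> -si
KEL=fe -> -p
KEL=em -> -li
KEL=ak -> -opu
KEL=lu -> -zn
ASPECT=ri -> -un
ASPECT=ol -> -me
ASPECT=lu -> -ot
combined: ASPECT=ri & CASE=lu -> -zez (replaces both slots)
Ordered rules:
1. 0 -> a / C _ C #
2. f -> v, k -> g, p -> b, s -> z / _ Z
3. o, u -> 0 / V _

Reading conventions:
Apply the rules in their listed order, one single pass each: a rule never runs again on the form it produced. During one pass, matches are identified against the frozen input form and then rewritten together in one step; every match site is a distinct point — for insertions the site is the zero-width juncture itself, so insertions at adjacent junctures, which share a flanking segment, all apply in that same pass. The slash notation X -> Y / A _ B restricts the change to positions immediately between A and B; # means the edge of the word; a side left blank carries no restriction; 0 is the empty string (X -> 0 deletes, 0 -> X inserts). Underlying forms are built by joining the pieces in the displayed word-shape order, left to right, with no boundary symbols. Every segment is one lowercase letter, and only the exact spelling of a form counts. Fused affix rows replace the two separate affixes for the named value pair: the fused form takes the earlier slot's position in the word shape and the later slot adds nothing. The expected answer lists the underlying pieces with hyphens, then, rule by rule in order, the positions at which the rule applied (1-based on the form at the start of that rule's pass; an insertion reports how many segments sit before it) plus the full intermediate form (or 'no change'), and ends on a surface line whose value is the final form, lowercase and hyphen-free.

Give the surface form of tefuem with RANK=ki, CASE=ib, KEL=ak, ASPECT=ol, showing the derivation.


underlying: tefuem-me-tk-li-opu
1. 0 -> a / C _ C #: no change
2. f -> v, k -> g, p -> b, s -> z / _ Z: no change
3. o, u -> 0 / V _: fires at position(s) 13: tefuemmetklipu
surface: tefuemmetklipu


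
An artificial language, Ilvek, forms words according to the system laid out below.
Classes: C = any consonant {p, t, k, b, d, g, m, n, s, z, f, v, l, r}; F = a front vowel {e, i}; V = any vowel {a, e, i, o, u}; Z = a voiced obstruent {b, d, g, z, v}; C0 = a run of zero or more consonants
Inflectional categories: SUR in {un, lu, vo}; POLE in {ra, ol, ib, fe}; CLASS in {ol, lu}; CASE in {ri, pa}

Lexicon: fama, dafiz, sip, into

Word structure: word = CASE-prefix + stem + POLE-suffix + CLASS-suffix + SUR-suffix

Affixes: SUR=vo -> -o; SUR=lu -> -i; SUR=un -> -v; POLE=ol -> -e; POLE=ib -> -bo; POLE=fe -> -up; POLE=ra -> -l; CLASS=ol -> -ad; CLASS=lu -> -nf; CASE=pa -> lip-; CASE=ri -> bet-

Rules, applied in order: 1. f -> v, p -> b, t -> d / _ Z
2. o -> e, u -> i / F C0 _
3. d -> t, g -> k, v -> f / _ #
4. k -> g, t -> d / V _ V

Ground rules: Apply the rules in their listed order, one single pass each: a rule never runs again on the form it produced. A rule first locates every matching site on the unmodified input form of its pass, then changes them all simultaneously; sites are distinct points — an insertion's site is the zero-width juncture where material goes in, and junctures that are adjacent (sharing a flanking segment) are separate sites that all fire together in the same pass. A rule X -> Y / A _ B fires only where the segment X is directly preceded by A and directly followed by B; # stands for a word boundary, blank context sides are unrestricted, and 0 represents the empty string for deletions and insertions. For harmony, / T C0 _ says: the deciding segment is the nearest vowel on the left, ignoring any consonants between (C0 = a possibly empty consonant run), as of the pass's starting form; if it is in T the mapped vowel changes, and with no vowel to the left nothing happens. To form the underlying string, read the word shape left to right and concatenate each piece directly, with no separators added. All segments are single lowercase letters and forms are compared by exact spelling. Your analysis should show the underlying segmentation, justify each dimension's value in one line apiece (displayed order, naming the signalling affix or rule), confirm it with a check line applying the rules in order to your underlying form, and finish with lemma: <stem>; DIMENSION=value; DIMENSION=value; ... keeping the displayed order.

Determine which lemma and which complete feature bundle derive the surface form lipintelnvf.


underlying: lip-into-l-nf-v
SUR=un - signalled by the affix -v
POLE=ra - signalled by the affix -l
CLASS=lu - signalled by the affix -nf
CASE=pa - signalled by the affix lip-
check: lipintolnfv -> lipintolnvv -> lipintelnvv -> lipintelnvf -> lipintelnvf
lemma: into; SUR=un; POLE=ra; CLASS=lu; CASE=pa


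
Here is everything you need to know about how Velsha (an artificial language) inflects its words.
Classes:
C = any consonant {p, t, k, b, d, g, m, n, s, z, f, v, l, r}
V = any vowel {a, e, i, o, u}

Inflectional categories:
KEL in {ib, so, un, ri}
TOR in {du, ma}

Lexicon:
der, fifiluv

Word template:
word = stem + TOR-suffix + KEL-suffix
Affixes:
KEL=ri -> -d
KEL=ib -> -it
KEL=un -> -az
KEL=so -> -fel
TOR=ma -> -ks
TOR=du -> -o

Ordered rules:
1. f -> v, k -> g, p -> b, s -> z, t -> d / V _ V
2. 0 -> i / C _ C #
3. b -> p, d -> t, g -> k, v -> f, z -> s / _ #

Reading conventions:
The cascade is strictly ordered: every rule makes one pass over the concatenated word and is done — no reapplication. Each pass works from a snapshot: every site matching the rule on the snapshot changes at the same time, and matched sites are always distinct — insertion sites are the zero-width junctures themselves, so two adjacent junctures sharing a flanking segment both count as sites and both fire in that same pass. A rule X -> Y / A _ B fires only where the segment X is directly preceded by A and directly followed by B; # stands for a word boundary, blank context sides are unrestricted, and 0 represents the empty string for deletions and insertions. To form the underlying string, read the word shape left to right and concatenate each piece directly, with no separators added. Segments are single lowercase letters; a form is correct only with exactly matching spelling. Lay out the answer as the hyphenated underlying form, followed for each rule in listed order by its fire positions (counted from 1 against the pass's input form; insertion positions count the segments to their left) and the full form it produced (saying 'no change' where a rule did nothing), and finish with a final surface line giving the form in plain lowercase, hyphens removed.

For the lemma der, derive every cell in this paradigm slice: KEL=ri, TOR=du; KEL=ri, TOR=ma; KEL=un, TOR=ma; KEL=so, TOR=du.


cell KEL=ri, TOR=du:
underlying: der-o-d
1. f -> v, k -> g, p -> b, s -> z, t -> d / V _ V: no change
2. 0 -> i / C _ C #: no change
3. b -> p, d -> t, g -> k, v -> f, z -> s / _ #: fires at position(s) 5: derot
surface: derot

cell KEL=ri, TOR=ma:
underlying: der-ks-d
1. f -> v, k -> g, p -> b, s -> z, t -> d / V _ V: no change
2. 0 -> i / C _ C #: inserts after position(s) 5: derksid
3. b -> p, d -> t, g -> k, v -> f, z -> s / _ #: fires at position(s) 7: derksit
surface: derksit

cell KEL=un, TOR=ma:
underlying: der-ks-az
1. f -> v, k -> g, p -> b, s -> z, t -> d / V _ V: no change
2. 0 -> i / C _ C #: no change
3. b -> p, d -> t, g -> k, v -> f, z -> s / _ #: fires at position(s) 7: derksas
surface: derksas

cell KEL=so, TOR=du:
underlying: der-o-fel
1. f -> v, k -> g, p -> b, s -> z, t -> d / V _ V: fires at position(s) 5: derovel
2. 0 -> i / C _ C #: no change
3. b -> p, d -> t, g -> k, v -> f, z -> s / _ #: no change
surface: derovel


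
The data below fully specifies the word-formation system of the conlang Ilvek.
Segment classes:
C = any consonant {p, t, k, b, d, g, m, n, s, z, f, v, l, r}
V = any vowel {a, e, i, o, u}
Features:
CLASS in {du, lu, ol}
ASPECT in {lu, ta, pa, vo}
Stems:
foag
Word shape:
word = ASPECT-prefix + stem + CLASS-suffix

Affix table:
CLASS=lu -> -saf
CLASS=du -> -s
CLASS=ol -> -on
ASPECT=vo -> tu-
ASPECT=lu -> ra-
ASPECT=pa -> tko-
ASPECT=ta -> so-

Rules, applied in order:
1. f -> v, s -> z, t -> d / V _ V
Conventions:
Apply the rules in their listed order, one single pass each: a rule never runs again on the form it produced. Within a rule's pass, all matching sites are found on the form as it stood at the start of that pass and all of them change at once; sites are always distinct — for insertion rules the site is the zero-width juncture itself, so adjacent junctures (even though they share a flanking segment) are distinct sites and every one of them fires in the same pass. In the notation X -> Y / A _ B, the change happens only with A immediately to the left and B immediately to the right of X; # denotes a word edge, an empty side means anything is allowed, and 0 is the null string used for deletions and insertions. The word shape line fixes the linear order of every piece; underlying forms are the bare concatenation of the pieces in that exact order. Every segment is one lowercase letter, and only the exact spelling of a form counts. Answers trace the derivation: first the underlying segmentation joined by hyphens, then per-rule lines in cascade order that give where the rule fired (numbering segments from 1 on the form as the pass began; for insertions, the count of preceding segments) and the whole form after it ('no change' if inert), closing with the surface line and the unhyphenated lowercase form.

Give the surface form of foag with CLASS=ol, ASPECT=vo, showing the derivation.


underlying: tu-foag-on
1. f -> v, s -> z, t -> d / V _ V: fires at position(s) 3: tuvoagon
surface: tuvoagon


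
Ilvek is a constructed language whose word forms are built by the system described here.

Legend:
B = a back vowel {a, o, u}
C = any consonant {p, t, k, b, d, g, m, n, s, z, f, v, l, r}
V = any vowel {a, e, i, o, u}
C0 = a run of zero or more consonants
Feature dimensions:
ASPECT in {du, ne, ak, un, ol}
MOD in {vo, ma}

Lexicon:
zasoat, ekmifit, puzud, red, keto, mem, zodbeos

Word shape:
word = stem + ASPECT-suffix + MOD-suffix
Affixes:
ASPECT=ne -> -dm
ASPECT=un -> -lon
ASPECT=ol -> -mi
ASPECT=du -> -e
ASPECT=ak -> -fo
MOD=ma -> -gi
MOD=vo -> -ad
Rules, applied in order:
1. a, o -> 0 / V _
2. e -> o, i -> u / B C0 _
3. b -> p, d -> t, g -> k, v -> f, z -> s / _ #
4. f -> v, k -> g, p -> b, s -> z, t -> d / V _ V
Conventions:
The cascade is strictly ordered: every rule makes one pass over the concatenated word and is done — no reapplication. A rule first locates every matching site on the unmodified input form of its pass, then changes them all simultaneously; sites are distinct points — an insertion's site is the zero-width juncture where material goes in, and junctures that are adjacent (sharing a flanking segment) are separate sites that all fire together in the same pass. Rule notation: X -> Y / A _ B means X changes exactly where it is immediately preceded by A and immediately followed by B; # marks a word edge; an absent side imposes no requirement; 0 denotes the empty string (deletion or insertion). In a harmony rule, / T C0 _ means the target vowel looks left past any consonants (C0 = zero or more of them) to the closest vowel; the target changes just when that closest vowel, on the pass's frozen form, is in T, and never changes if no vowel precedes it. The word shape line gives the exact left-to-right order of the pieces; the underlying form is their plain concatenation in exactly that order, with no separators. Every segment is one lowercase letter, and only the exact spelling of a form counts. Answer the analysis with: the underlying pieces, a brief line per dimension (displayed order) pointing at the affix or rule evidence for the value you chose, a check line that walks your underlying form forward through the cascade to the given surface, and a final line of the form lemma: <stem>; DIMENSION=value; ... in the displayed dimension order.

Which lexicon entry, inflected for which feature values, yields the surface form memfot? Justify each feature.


underlying: mem-fo-ad
ASPECT=ak - signalled by the affix -fo
MOD=vo - signalled by the affix -ad
check: memfoad -> memfod -> memfod -> memfot -> memfot
lemma: mem; ASPECT=ak; MOD=vo


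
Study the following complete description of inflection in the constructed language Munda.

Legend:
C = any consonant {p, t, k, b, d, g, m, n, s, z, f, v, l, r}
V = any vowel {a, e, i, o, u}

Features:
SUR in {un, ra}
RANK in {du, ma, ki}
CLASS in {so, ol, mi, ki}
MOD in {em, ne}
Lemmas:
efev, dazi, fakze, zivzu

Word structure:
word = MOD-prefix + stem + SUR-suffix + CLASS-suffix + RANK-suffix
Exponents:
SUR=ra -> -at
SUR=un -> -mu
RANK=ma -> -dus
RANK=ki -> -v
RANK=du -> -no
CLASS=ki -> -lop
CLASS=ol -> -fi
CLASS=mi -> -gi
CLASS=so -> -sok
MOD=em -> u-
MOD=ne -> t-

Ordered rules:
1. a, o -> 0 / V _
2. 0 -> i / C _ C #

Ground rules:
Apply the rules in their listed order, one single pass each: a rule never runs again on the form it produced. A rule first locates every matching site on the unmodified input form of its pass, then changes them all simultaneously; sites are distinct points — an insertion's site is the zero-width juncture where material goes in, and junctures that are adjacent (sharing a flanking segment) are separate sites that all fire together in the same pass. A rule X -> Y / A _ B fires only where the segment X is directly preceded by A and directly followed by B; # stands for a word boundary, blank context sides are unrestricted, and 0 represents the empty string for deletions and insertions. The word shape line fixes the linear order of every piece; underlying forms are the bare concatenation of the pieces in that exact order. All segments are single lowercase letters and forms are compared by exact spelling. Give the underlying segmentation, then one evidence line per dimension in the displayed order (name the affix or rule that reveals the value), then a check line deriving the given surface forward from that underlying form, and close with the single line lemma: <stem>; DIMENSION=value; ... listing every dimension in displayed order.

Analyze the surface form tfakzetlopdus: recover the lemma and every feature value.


underlying: t-fakze-at-lop-dus
SUR=ra - signalled by the affix -at
RANK=ma - signalled by the affix -dus
CLASS=ki - signalled by the affix -lop
MOD=ne - signalled by the affix t-
check: tfakzeatlopdus -> tfakzetlopdus -> tfakzetlopdus
lemma: fakze; SUR=ra; RANK=ma; CLASS=ki; MOD=ne


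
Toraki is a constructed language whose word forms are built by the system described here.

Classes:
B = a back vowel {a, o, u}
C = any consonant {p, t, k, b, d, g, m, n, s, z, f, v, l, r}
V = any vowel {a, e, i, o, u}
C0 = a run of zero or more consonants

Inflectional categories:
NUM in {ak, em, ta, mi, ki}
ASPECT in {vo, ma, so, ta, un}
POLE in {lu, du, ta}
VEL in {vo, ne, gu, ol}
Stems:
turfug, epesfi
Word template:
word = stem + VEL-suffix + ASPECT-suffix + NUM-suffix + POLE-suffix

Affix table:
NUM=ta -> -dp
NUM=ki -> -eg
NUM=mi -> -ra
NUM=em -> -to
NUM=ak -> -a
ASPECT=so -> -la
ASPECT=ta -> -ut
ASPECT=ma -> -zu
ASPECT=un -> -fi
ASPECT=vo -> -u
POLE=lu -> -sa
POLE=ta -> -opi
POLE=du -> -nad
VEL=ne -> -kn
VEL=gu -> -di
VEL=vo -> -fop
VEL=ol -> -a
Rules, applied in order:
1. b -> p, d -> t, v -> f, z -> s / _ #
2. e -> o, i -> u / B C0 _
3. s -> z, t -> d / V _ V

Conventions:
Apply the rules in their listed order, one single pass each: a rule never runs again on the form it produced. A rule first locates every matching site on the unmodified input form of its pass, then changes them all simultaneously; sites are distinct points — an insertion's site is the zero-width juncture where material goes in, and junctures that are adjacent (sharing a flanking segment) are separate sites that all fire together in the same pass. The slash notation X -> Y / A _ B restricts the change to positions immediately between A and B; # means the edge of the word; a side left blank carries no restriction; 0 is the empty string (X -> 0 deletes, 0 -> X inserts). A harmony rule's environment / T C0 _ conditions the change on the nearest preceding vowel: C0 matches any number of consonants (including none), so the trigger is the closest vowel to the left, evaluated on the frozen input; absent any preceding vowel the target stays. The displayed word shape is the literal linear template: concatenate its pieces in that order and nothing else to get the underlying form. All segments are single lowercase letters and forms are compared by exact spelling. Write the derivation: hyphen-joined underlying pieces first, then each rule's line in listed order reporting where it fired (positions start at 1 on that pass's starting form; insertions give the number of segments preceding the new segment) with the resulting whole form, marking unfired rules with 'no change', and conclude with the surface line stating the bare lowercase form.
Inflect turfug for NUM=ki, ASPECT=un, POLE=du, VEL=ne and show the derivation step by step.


underlying: turfug-kn-fi-eg-nad
1. b -> p, d -> t, v -> f, z -> s / _ #: fires at position(s) 15: turfugknfiegnat
2. e -> o, i -> u / B C0 _: fires at position(s) 10: turfugknfuegnat
3. s -> z, t -> d / V _ V: no change
surface: turfugknfuegnat


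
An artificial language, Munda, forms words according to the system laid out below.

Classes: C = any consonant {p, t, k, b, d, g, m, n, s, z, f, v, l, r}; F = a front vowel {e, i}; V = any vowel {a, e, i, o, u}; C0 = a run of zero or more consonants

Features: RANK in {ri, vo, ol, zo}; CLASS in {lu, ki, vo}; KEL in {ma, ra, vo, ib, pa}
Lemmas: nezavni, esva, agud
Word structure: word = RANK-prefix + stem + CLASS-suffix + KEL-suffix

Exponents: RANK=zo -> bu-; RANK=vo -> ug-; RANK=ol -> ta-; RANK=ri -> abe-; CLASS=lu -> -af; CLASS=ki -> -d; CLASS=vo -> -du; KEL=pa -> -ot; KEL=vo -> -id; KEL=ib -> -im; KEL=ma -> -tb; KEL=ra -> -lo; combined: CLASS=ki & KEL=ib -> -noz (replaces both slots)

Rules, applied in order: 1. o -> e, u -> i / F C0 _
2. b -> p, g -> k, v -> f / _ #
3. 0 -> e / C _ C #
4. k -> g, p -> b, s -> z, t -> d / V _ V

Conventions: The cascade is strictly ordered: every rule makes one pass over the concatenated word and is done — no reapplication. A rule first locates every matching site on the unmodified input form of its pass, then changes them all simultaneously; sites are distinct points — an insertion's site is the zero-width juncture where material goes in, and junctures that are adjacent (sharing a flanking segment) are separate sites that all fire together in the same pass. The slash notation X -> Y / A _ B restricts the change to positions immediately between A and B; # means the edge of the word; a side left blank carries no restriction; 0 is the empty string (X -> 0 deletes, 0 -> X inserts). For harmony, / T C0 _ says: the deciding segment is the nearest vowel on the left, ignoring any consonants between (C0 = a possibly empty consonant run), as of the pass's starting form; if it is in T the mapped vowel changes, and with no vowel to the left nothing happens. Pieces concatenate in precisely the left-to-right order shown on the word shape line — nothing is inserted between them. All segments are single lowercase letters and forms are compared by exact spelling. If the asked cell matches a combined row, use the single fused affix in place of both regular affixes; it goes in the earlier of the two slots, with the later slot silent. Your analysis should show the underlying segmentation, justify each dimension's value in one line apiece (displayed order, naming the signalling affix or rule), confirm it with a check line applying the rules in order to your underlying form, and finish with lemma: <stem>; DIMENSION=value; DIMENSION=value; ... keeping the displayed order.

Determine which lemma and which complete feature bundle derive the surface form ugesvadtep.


underlying: ug-esva-d-tb
RANK=vo - signalled by the affix ug-
CLASS=ki - signalled by the affix -d
KEL=ma - signalled by the affix -tb
check: ugesvadtb -> ugesvadtb -> ugesvadtp -> ugesvadtep -> ugesvadtep
lemma: esva; RANK=vo; CLASS=ki; KEL=ma


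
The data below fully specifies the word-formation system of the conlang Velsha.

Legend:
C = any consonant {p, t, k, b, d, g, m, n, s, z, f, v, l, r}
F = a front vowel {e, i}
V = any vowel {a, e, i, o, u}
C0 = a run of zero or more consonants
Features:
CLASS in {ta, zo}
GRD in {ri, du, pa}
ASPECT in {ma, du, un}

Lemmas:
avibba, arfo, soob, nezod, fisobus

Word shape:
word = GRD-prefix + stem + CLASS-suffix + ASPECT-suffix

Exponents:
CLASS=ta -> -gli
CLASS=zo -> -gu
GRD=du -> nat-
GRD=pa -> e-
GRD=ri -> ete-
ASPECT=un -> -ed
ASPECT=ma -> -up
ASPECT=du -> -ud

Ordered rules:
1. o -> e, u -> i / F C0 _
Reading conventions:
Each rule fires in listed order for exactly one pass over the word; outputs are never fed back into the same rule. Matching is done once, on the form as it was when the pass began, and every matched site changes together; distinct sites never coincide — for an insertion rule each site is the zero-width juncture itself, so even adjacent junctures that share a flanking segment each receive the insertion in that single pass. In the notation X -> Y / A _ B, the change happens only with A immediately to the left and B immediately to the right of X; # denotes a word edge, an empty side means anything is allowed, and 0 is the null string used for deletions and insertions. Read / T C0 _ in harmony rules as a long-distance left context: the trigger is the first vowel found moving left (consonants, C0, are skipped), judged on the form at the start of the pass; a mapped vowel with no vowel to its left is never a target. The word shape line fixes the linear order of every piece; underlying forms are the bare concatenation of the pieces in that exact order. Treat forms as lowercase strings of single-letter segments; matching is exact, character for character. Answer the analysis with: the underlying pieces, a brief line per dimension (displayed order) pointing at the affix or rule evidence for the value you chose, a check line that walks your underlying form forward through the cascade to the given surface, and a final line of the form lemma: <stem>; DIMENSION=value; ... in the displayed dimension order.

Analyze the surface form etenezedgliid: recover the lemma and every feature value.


underlying: ete-nezod-gli-ud
CLASS=ta - signalled by the affix -gli
GRD=ri - signalled by the affix ete-
ASPECT=du - signalled by the affix -ud
check: etenezodgliud -> etenezedgliid
lemma: nezod; CLASS=ta; GRD=ri; ASPECT=du


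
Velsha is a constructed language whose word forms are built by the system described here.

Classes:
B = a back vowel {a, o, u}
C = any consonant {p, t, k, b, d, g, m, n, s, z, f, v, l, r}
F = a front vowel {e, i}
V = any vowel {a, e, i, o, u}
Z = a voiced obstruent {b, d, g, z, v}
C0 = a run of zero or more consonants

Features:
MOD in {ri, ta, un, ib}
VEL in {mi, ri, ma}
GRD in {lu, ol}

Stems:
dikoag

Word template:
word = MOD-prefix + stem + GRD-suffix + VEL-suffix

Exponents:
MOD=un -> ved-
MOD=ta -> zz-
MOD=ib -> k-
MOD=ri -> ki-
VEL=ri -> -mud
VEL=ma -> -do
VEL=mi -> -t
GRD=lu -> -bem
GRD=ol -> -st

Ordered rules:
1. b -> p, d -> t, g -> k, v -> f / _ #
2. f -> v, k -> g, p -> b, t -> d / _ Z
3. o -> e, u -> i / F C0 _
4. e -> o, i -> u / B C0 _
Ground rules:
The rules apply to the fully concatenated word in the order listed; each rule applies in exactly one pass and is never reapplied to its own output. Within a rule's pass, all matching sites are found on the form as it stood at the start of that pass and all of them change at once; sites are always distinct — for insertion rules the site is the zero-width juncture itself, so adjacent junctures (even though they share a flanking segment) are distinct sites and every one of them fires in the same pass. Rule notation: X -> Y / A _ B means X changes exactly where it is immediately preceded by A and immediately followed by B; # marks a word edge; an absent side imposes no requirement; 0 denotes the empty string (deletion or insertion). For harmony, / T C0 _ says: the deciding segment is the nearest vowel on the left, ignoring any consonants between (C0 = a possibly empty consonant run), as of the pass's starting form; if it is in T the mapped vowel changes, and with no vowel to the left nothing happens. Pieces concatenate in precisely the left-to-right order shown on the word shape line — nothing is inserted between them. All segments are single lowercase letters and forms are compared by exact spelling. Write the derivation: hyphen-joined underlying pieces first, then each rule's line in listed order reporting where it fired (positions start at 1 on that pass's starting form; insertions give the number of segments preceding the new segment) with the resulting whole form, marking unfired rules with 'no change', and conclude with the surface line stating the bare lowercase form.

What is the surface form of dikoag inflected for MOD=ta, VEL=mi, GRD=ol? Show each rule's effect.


underlying: zz-dikoag-st-t
1. b -> p, d -> t, g -> k, v -> f / _ #: no change
2. f -> v, k -> g, p -> b, t -> d / _ Z: no change
3. o -> e, u -> i / F C0 _: fires at position(s) 6: zzdikeagstt
4. e -> o, i -> u / B C0 _: no change
surface: zzdikeagstt


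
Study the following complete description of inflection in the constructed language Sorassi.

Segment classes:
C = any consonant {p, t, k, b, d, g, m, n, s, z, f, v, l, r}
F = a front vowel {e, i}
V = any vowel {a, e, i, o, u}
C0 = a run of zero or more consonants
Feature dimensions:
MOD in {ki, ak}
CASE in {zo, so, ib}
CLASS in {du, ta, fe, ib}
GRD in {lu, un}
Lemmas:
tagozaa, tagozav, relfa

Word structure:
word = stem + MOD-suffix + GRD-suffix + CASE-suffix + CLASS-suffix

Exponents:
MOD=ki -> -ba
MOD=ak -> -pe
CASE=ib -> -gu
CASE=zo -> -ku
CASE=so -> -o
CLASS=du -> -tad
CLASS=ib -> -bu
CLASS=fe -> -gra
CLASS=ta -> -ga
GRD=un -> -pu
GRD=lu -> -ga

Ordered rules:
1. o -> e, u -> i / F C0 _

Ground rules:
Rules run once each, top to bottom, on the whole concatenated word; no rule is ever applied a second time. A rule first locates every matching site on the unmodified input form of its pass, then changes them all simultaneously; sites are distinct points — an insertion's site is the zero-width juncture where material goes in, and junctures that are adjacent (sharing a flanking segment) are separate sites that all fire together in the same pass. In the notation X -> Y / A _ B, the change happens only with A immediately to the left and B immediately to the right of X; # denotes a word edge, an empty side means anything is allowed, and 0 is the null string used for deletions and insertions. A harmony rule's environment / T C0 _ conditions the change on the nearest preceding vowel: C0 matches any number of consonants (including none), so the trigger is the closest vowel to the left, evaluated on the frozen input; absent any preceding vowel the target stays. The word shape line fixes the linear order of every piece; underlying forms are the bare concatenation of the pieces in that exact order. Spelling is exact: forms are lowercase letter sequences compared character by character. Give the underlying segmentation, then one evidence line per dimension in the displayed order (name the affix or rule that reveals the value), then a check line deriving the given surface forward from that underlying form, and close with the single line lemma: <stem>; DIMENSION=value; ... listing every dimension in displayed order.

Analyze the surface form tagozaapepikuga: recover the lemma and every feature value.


underlying: tagozaa-pe-pu-ku-ga
MOD=ak - signalled by the affix -pe
CASE=zo - signalled by the affix -ku
CLASS=ta - signalled by the affix -ga
GRD=un - signalled by the affix -pu
check: tagozaapepukuga -> tagozaapepikuga
lemma: tagozaa; MOD=ak; CASE=zo; CLASS=ta; GRD=un


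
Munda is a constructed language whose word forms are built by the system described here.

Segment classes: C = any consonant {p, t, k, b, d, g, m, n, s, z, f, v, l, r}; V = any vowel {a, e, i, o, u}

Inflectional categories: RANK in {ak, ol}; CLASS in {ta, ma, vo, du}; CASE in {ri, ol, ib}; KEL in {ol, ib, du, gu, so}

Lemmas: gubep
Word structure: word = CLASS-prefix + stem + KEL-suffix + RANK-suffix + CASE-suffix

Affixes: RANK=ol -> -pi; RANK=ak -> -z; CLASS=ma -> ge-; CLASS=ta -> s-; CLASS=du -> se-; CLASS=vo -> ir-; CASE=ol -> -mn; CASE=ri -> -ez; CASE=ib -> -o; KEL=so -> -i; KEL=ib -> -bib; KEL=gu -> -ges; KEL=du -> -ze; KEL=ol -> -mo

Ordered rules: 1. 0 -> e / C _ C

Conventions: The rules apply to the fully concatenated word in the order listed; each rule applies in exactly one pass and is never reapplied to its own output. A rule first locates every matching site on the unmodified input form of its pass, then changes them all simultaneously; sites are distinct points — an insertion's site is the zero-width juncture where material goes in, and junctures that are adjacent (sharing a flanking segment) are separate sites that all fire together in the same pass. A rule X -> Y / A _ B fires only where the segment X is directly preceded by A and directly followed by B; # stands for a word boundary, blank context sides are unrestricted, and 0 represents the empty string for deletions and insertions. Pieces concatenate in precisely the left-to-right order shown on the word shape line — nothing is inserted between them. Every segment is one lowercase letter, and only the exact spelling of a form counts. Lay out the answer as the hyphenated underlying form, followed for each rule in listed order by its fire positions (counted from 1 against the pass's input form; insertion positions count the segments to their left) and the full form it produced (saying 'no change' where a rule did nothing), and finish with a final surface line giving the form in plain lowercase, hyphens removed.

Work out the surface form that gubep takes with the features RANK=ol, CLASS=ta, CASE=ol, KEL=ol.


underlying: s-gubep-mo-pi-mn
1. 0 -> e / C _ C: inserts after position(s) 1, 6, 11: segubepemopimen
surface: segubepemopimen


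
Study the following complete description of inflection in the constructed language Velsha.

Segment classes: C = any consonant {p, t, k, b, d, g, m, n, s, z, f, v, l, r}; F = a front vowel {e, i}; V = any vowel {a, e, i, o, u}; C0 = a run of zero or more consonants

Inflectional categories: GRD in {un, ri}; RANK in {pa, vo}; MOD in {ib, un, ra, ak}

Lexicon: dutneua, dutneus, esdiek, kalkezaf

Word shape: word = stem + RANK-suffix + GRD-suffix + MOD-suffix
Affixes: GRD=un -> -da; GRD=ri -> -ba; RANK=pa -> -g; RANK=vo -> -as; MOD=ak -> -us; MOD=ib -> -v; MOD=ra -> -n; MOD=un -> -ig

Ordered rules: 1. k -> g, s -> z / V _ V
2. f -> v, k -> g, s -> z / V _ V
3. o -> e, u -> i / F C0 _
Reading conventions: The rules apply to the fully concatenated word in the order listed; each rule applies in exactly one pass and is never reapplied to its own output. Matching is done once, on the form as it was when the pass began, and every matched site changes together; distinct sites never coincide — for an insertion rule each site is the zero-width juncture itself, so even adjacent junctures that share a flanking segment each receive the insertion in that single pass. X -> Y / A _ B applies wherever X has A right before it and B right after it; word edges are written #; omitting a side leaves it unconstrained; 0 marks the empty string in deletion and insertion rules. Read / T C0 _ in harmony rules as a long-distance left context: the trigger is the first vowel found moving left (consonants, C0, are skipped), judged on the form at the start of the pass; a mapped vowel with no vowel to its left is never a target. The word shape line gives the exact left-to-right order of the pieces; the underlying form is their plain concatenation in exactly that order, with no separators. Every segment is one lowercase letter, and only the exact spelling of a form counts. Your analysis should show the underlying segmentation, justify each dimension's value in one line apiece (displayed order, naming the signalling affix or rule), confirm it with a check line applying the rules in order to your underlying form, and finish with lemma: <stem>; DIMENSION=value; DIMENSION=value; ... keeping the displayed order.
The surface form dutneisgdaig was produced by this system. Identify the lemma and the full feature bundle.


underlying: dutneus-g-da-ig
GRD=un - signalled by the affix -da
RANK=pa - signalled by the affix -g
MOD=un - signalled by the affix -ig
check: dutneusgdaig -> dutneusgdaig -> dutneusgdaig -> dutneisgdaig
lemma: dutneus; GRD=un; RANK=pa; MOD=un


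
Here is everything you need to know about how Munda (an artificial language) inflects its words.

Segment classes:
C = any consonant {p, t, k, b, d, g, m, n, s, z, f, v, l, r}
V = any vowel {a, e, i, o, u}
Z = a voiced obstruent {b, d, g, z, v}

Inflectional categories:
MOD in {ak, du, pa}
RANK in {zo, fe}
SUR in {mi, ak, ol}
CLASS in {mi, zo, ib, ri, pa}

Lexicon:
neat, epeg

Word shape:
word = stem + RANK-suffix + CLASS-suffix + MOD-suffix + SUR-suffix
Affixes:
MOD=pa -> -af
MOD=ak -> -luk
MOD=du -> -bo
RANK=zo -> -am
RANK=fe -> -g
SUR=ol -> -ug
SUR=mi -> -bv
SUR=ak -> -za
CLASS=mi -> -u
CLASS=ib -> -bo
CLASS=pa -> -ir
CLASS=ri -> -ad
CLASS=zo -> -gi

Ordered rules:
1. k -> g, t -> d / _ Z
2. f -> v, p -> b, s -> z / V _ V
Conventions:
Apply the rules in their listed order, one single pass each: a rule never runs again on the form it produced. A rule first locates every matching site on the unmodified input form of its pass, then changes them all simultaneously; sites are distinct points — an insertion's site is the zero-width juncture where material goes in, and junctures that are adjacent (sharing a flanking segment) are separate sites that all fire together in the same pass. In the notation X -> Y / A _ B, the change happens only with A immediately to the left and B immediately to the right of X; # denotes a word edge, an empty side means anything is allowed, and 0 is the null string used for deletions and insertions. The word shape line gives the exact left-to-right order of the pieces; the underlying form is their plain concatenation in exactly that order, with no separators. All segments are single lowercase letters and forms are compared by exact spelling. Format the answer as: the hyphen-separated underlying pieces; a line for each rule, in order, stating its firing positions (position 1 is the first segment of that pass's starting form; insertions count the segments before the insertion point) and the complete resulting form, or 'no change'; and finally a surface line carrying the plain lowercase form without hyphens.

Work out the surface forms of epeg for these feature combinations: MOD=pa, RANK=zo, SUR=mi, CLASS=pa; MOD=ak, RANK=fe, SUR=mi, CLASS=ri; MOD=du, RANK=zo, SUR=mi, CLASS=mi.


cell MOD=pa, RANK=zo, SUR=mi, CLASS=pa:
underlying: epeg-am-ir-af-bv
1. k -> g, t -> d / _ Z: no change
2. f -> v, p -> b, s -> z / V _ V: fires at position(s) 2: ebegamirafbv
surface: ebegamirafbv

cell MOD=ak, RANK=fe, SUR=mi, CLASS=ri:
underlying: epeg-g-ad-luk-bv
1. k -> g, t -> d / _ Z: fires at position(s) 10: epeggadlugbv
2. f -> v, p -> b, s -> z / V _ V: fires at position(s) 2: ebeggadlugbv
surface: ebeggadlugbv

cell MOD=du, RANK=zo, SUR=mi, CLASS=mi:
underlying: epeg-am-u-bo-bv
1. k -> g, t -> d / _ Z: no change
2. f -> v, p -> b, s -> z / V _ V: fires at position(s) 2: ebegamubobv
surface: ebegamubobv


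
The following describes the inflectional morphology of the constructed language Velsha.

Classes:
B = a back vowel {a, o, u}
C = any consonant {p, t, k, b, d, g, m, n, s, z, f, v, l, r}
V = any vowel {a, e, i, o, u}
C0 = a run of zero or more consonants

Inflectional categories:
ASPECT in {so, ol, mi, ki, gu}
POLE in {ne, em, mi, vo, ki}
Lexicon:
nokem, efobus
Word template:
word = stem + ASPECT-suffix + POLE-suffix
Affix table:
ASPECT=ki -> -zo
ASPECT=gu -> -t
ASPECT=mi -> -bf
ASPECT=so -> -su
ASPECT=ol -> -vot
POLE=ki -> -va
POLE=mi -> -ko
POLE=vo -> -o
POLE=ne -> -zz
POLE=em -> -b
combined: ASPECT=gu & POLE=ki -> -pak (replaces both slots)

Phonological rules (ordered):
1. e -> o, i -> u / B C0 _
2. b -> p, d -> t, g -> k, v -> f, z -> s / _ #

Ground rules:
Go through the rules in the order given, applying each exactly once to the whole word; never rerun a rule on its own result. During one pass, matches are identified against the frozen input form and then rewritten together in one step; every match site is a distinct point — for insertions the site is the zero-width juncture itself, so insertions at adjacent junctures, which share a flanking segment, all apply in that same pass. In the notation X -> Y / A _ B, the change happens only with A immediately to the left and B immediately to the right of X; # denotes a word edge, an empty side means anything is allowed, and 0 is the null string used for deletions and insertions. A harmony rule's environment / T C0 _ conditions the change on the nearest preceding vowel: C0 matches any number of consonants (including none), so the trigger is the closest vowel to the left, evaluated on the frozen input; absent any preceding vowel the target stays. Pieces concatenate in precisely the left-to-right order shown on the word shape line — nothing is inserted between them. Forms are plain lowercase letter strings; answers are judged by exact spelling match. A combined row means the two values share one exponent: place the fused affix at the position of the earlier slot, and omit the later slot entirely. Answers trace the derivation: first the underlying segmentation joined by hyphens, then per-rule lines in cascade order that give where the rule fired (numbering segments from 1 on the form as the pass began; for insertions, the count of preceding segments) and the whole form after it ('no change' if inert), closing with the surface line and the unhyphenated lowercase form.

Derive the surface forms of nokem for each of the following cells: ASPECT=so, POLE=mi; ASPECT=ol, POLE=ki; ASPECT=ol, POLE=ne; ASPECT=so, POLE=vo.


cell ASPECT=so, POLE=mi:
underlying: nokem-su-ko
1. e -> o, i -> u / B C0 _: fires at position(s) 4: nokomsuko
2. b -> p, d -> t, g -> k, v -> f, z -> s / _ #: no change
surface: nokomsuko

cell ASPECT=ol, POLE=ki:
underlying: nokem-vot-va
1. e -> o, i -> u / B C0 _: fires at position(s) 4: nokomvotva
2. b -> p, d -> t, g -> k, v -> f, z -> s / _ #: no change
surface: nokomvotva

cell ASPECT=ol, POLE=ne:
underlying: nokem-vot-zz
1. e -> o, i -> u / B C0 _: fires at position(s) 4: nokomvotzz
2. b -> p, d -> t, g -> k, v -> f, z -> s / _ #: fires at position(s) 10: nokomvotzs
surface: nokomvotzs

cell ASPECT=so, POLE=vo:
underlying: nokem-su-o
1. e -> o, i -> u / B C0 _: fires at position(s) 4: nokomsuo
2. b -> p, d -> t, g -> k, v -> f, z -> s / _ #: no change
surface: nokomsuo


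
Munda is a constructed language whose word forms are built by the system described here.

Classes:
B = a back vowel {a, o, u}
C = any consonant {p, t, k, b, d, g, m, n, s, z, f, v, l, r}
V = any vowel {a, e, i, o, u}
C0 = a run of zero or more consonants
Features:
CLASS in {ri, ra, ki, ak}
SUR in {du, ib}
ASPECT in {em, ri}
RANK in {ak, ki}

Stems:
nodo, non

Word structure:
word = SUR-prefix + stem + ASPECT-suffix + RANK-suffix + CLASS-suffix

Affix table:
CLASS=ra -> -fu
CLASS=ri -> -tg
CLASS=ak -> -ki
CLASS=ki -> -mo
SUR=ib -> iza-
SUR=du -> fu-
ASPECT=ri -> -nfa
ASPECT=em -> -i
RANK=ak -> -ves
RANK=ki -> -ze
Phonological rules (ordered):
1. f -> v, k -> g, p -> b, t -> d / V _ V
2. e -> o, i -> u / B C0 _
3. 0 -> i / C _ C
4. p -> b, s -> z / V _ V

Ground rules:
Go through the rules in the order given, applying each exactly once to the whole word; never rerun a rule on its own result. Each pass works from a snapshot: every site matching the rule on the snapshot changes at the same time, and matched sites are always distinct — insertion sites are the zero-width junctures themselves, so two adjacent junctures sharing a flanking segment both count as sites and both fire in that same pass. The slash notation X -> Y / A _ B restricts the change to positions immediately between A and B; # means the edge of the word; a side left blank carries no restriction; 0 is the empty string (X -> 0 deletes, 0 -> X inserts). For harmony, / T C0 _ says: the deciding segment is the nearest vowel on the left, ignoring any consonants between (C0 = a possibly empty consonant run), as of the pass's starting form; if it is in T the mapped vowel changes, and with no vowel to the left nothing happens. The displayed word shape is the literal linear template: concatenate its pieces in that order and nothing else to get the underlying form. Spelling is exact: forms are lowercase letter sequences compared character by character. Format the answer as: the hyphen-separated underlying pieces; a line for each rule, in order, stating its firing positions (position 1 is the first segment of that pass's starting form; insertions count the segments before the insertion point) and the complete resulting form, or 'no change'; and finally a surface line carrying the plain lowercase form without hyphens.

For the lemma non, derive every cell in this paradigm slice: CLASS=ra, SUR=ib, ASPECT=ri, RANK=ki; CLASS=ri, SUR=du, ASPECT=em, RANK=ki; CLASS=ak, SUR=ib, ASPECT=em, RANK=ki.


cell CLASS=ra, SUR=ib, ASPECT=ri, RANK=ki:
underlying: iza-non-nfa-ze-fu
1. f -> v, k -> g, p -> b, t -> d / V _ V: fires at position(s) 12: izanonnfazevu
2. e -> o, i -> u / B C0 _: fires at position(s) 11: izanonnfazovu
3. 0 -> i / C _ C: inserts after position(s) 6, 7: izanoninifazovu
4. p -> b, s -> z / V _ V: no change
surface: izanoninifazovu

cell CLASS=ri, SUR=du, ASPECT=em, RANK=ki:
underlying: fu-non-i-ze-tg
1. f -> v, k -> g, p -> b, t -> d / V _ V: no change
2. e -> o, i -> u / B C0 _: fires at position(s) 6: funonuzetg
3. 0 -> i / C _ C: inserts after position(s) 9: funonuzetig
4. p -> b, s -> z / V _ V: no change
surface: funonuzetig

cell CLASS=ak, SUR=ib, ASPECT=em, RANK=ki:
underlying: iza-non-i-ze-ki
1. f -> v, k -> g, p -> b, t -> d / V _ V: fires at position(s) 10: izanonizegi
2. e -> o, i -> u / B C0 _: fires at position(s) 7: izanonuzegi
3. 0 -> i / C _ C: no change
4. p -> b, s -> z / V _ V: no change
surface: izanonuzegi
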